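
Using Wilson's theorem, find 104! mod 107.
(106)! = (104)! × (105) × (106) ≡ -1 mod 107. So (104)! ≡ -1 × [(106)(105)]^(-1) ≡ 53 mod 107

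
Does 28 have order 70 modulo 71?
ord_71(28) divides 70. For each prime q|70: 28^{35}≡70, 28^{14}≡57, 28^{10}≡30, none ≡ 1. So 28 has order 70 and is a primitive root mod 71.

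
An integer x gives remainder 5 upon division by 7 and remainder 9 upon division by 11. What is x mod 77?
M = 7 × 11 = 77. M₁ = 11, y₁ ≡ 2 mod 7. M₂ = 7, y₂ ≡ 8 mod 11. x = 5×11×2 + 9×7×8 ≡ 75 mod 77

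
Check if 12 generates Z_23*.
12^{11} ≡ 1 (mod 23) and 11 < 22, so ord_23(12) = 11 ≠ 22 and 12 is not a primitive root.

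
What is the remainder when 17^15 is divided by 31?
By repeated squaring mod 31: 17^{1}≡17, 17^{2}≡10, 17^{4}≡7, 17^{8}≡18. Then 17^{15} = 17^{8+4+2+1} ≡ 18 × 7 × 10 × 17 ≡ 30 mod 31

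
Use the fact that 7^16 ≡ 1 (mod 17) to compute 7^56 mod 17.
By Fermat: 7^{16} ≡ 1 (mod 17). 56 = 3×16 + 8. So 7^{56} ≡ 7^{8} ≡ 16 (mod 17)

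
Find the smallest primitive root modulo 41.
g = 6. Powers: [6, 36, 11, 25, 27, 39, 29, 10, 19, ...] generates all 40 non-zero residues.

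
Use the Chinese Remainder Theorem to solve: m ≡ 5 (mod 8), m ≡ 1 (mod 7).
M = 8 × 7 = 56. M₁ = 7, y₁ ≡ 7 (mod 8). M₂ = 8, y₂ ≡ 1 (mod 7). m = 5×7×7 + 1×8×1 ≡ 29 (mod 56)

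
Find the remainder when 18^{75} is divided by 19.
By Fermat: 18^{18} ≡ 1 mod 19. 75 = 4×18 + 3. So 18^{75} ≡ 18^{3} ≡ 18 mod 19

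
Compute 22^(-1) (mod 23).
Since 23 is prime, by Fermat 22^(-1) ≡ 22^{21} ≡ 22 (mod 23). Verify: 22 × 22 = 484 ≡ 1 (mod 23)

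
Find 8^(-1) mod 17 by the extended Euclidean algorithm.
Extended GCD: 8(-2) + 17(1) = 1. So 8^(-1) ≡ -2 ≡ 15 mod 17. Verify: 8 × 15 = 120 ≡ 1 mod 17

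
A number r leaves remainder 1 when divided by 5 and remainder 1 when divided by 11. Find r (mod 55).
M = 5 × 11 = 55. M₁ = 11, y₁ ≡ 1 (mod 5). M₂ = 5, y₂ ≡ 9 (mod 11). r = 1×11×1 + 1×5×9 ≡ 1 (mod 55)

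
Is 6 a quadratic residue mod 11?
By Euler's criterion: 6^{5} ≡ 10 (mod 11). Since this equals -1 (≡ 10), 6 is not a QR.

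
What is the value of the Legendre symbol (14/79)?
(14/79) = 14^{39} mod 79 = -1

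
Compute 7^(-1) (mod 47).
Since 47 is prime, by Fermat 7^(-1) ≡ 7^{45} ≡ 27 (mod 47). Verify: 7 × 27 = 189 ≡ 1 (mod 47)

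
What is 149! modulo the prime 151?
(150)! = (149)! × (150) ≡ -1 mod 151. So (149)! ≡ -1 × (150)^(-1) ≡ (-1)×(-1) = 1 mod 151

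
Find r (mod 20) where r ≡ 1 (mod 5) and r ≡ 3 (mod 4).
M = 5 × 4 = 20. M₁ = 4, y₁ ≡ 4 (mod 5). M₂ = 5, y₂ ≡ 1 (mod 4). r = 1×4×4 + 3×5×1 ≡ 11 (mod 20)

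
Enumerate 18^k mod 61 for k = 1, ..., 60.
18^1, 18^2, ..., 18^{60} mod 61: [18, 19, 37, 56, 32, 27, 59, 25, 23, 48, 10, 58, 7, 4, 11, 15, 26, 41, 6, 47, 53, 39, 31, 9, 40, 49, 28, 16, 44, 60, 43, 42, 24, 5, 29, 34, 2, 36, 38, 13, 51, 3, 54, 57, 50, 46, 35, 20, 55, 14, 8, 22, 30, 52, 21, 12, 33, 45, 17, 1]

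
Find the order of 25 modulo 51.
Powers of 25 mod 51: 25^1≡25, 25^2≡13, 25^3≡19, 25^4≡16, 25^5≡43, 25^6≡4, 25^7≡49, 25^8≡1. So the order of 25 is 8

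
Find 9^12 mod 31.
By repeated squaring mod 31: 9^{1}≡9, 9^{2}≡19, 9^{4}≡20, 9^{8}≡28. Then 9^{12} = 9^{8+4} ≡ 28 × 20 ≡ 2 mod 31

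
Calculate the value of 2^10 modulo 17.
By repeated squaring (mod 17): 2^{1}≡2, 2^{2}≡4, 2^{4}≡16, 2^{8}≡1. Then 2^{10} = 2^{8+2} ≡ 1 × 4 ≡ 4 (mod 17)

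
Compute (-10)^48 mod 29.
Using Fermat: (-10)^{28} ≡ 1 mod 29. 48 ≡ 20 mod 28. So (-10)^{48} ≡ (-10)^{20} ≡ 7 mod 29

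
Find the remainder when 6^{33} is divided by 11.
By Fermat: 6^{10} ≡ 1 mod 11. 33 = 3×10 + 3. So 6^{33} ≡ 6^{3} ≡ 7 mod 11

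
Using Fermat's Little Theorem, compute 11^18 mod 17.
By Fermat: 11^{16} ≡ 1 (mod 17). So 11^{18} = 11^{16} · 11^{2} ≡ 11^{2} ≡ 2 (mod 17)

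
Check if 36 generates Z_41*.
36^{20} ≡ 1 mod 41 and 20 < 40, so ord_41(36) = 20 ≠ 40 and 36 is not a primitive root.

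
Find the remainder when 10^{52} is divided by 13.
By Fermat: 10^{12} ≡ 1 mod 13. 52 = 4×12 + 4. So 10^{52} ≡ 10^{4} ≡ 3 mod 13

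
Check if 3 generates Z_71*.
3^{35} ≡ 1 mod 71 and 35 < 70, so ord_71(3) = 35 ≠ 70 and 3 is not a primitive root.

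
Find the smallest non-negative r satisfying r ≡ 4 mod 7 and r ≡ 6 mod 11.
M = 7 × 11 = 77. M₁ = 11, y₁ ≡ 2 mod 7. M₂ = 7, y₂ ≡ 8 mod 11. r = 4×11×2 + 6×7×8 ≡ 39 mod 77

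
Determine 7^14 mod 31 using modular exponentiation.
By repeated squaring mod 31: 7^{1}≡7, 7^{2}≡18, 7^{4}≡14, 7^{8}≡10. Then 7^{14} = 7^{8+4+2} ≡ 10 × 14 × 18 ≡ 9 mod 31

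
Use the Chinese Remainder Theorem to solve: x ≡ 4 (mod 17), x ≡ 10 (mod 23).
M = 17 × 23 = 391. M₁ = 23, y₁ ≡ 3 (mod 17). M₂ = 17, y₂ ≡ 19 (mod 23). x = 4×23×3 + 10×17×19 ≡ 378 (mod 391)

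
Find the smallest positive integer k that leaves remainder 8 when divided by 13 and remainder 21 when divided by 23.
M = 13 × 23 = 299. M₁ = 23, y₁ ≡ 4 (mod 13). M₂ = 13, y₂ ≡ 16 (mod 23). k = 8×23×4 + 21×13×16 ≡ 21 (mod 299)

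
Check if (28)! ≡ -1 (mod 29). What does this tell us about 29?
(28)! mod 29 = 28. Since this equals -1 (mod 29), Wilson confirms 29 is prime.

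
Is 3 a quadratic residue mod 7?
By Euler's criterion: 3^{3} ≡ 6 (mod 7). Since this equals -1 (≡ 6), 3 is not a QR.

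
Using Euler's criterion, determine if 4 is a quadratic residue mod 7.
By Euler's criterion: 4^{3} ≡ 1 (mod 7). Since this equals 1, 4 is a QR.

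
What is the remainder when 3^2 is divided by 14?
3^{2} = 9 ≡ 9 mod 14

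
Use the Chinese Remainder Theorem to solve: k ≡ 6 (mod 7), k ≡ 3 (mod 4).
M = 7 × 4 = 28. M₁ = 4, y₁ ≡ 2 (mod 7). M₂ = 7, y₂ ≡ 3 (mod 4). k = 6×4×2 + 3×7×3 ≡ 27 (mod 28)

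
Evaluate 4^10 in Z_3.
Using Fermat: 4^{2} ≡ 1 (mod 3). 10 ≡ 0 (mod 2). So 4^{10} ≡ 4^{0} ≡ 1 (mod 3)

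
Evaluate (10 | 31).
(10/31) = 10^{15} mod 31 = 1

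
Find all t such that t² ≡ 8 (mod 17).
The square roots of 8 mod 17 are 12 and 5. Verify: 12² = 144 ≡ 8 (mod 17)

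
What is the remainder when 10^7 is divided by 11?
By repeated squaring mod 11: 10^{1}≡10, 10^{2}≡1, 10^{4}≡1. Then 10^{7} = 10^{4+2+1} ≡ 1 × 1 × 10 ≡ 10 mod 11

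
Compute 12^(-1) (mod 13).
Since 13 is prime, by Fermat 12^(-1) ≡ 12^{11} ≡ 12 (mod 13). Verify: 12 × 12 = 144 ≡ 1 (mod 13)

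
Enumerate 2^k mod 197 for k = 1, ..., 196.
2^1, 2^2, ..., 2^{196} mod 197: [2, 4, 8, 16, 32, 64, 128, 59, 118, 39, 78, 156, 115, 33, 66, 132, 67, 134, 71, 142, 87, 174, 151, 105, 13, 26, 52, 104, 11, 22, 44, 88, 176, 155, 113, 29, 58, 116, 35, 70, 140, 83, 166, 135, 73, 146, 95, 190, 183, 169, 141, 85, 170, 143, 89, 178, 159, 121, 45, 90, 180, 163, 129, 61, 122, 47, 94, 188, 179, 161, 125, 53, 106, 15, 30, 60, 120, 43, 86, 172, 147, 97, 194, 191, 185, 173, 149, 101, 5, 10, 20, 40, 80, 160, 123, 49, 98, 196, 195, 193, 189, 181, 165, 133, 69, 138, 79, 158, 119, 41, 82, 164, 131, 65, 130, 63, 126, 55, 110, 23, 46, 92, 184, 171, 145, 93, 186, 175, 153, 109, 21, 42, 84, 168, 139, 81, 162, 127, 57, 114, 31, 62, 124, 51, 102, 7, 14, 28, 56, 112, 27, 54, 108, 19, 38, 76, 152, 107, 17, 34, 68, 136, 75, 150, 103, 9, 18, 36, 72, 144, 91, 182, 167, 137, 77, 154, 111, 25, 50, 100, 3, 6, 12, 24, 48, 96, 192, 187, 177, 157, 117, 37, 74, 148, 99, 1]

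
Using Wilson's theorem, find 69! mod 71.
(70)! = (69)! × (70) ≡ -1 mod 71. So (69)! ≡ -1 × (70)^(-1) ≡ (-1)×(-1) = 1 mod 71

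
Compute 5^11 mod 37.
By repeated squaring mod 37: 5^{1}≡5, 5^{2}≡25, 5^{4}≡33, 5^{8}≡16. Then 5^{11} = 5^{8+2+1} ≡ 16 × 25 × 5 ≡ 2 mod 37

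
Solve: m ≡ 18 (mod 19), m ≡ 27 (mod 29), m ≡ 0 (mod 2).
M = 19 × 29 × 2 = 1102. M₁ = 58, y₁ ≡ 1 (mod 19). M₂ = 38, y₂ ≡ 13 (mod 29). M₃ = 551, y₃ ≡ 1 (mod 2). m = 18×58×1 + 27×38×13 + 0×551×1 ≡ 56 (mod 1102)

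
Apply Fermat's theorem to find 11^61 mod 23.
By Fermat: 11^{22} ≡ 1 mod 23. 61 = 2×22 + 17. So 11^{61} ≡ 11^{17} ≡ 14 mod 23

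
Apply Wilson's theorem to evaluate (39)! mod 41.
(40)! = (39)! × (40) ≡ -1 (mod 41). So (39)! ≡ -1 × (40)^(-1) ≡ (-1)×(-1) = 1 (mod 41)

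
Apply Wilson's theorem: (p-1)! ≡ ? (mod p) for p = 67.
By Wilson's theorem, (66)! ≡ -1 ≡ 66 (mod 67)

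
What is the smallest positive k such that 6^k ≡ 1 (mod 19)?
Powers of 6 mod 19: 6^1≡6, 6^2≡17, 6^3≡7, 6^4≡4, 6^5≡5, 6^6≡11, 6^7≡9, 6^8≡16, 6^9≡1. So the order of 6 is 9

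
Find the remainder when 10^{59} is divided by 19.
By Fermat: 10^{18} ≡ 1 mod 19. 59 = 3×18 + 5. So 10^{59} ≡ 10^{5} ≡ 3 mod 19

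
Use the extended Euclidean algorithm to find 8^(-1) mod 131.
Extended GCD: 8(-49) + 131(3) = 1. So 8^(-1) ≡ -49 ≡ 82 (mod 131). Verify: 8 × 82 = 656 ≡ 1 (mod 131)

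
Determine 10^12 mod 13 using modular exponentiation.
Using Fermat: 10^{12} ≡ 1 (mod 13). 12 ≡ 0 (mod 12). So 10^{12} ≡ 10^{0} ≡ 1 (mod 13)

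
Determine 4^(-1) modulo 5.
Since 5 is prime, by Fermat 4^(-1) ≡ 4^{3} ≡ 4 (mod 5). Verify: 4 × 4 = 16 ≡ 1 (mod 5)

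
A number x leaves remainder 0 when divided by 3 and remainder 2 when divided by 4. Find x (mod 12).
M = 3 × 4 = 12. M₁ = 4, y₁ ≡ 1 (mod 3). M₂ = 3, y₂ ≡ 3 (mod 4). x = 0×4×1 + 2×3×3 ≡ 6 (mod 12)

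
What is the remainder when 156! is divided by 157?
By Wilson's theorem, (156)! ≡ -1 ≡ 156 (mod 157)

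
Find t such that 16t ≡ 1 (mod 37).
Since 37 is prime, by Fermat 16^(-1) ≡ 16^{35} ≡ 7 (mod 37). Verify: 16 × 7 = 112 ≡ 1 (mod 37)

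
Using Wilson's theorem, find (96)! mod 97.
By Wilson's theorem, (96)! ≡ -1 ≡ 96 (mod 97)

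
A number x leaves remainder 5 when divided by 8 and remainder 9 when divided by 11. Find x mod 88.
M = 8 × 11 = 88. M₁ = 11, y₁ ≡ 3 mod 8. M₂ = 8, y₂ ≡ 7 mod 11. x = 5×11×3 + 9×8×7 ≡ 53 mod 88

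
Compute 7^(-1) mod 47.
Since 47 is prime, by Fermat 7^(-1) ≡ 7^{45} ≡ 27 mod 47. Verify: 7 × 27 = 189 ≡ 1 mod 47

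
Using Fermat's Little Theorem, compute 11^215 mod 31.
By Fermat: 11^{30} ≡ 1 mod 31. 215 ≡ 5 mod 30. So 11^{215} ≡ 11^{5} ≡ 6 mod 31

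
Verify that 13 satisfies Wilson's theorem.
(12)! mod 13 = 12. Since this equals -1 (mod 13), Wilson confirms 13 is prime.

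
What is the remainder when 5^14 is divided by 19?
By repeated squaring mod 19: 5^{1}≡5, 5^{2}≡6, 5^{4}≡17, 5^{8}≡4. Then 5^{14} = 5^{8+4+2} ≡ 4 × 17 × 6 ≡ 9 mod 19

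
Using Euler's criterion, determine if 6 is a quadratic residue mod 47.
By Euler's criterion: 6^{23} ≡ 1 (mod 47). Since this equals 1, 6 is a QR.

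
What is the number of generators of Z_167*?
Number of primitive roots mod 167 = φ(p-1) = φ(166) = 82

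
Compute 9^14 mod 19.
By repeated squaring (mod 19): 9^{1}≡9, 9^{2}≡5, 9^{4}≡6, 9^{8}≡17. Then 9^{14} = 9^{8+4+2} ≡ 17 × 6 × 5 ≡ 16 (mod 19)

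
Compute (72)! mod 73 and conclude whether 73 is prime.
(72)! mod 73 = 72. Since 72 ≡ -1 (mod 73), 73 is prime.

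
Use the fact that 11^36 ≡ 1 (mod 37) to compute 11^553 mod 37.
By Fermat: 11^{36} ≡ 1 (mod 37). 553 ≡ 13 (mod 36). So 11^{553} ≡ 11^{13} ≡ 11 (mod 37)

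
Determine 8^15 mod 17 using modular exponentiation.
By repeated squaring mod 17: 8^{1}≡8, 8^{2}≡13, 8^{4}≡16, 8^{8}≡1. Then 8^{15} = 8^{8+4+2+1} ≡ 1 × 16 × 13 × 8 ≡ 15 mod 17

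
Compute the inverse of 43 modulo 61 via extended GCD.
Extended GCD: 43(-17) + 61(12) = 1. So 43^(-1) ≡ -17 ≡ 44 (mod 61). Verify: 43 × 44 = 1892 ≡ 1 (mod 61)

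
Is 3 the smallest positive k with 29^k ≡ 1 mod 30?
Powers of 29 mod 30: 29^1≡29, 29^2≡1. Already 29^2≡1, so the order is 2 < 3. No, the actual order is 2.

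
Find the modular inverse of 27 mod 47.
Since 47 is prime, by Fermat 27^(-1) ≡ 27^{45} ≡ 7 (mod 47). Verify: 27 × 7 = 189 ≡ 1 (mod 47)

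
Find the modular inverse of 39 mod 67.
Since 67 is prime, by Fermat 39^(-1) ≡ 39^{65} ≡ 55 (mod 67). Verify: 39 × 55 = 2145 ≡ 1 (mod 67)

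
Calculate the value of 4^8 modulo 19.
By repeated squaring (mod 19): 4^{1}≡4, 4^{2}≡16, 4^{4}≡9, 4^{8}≡5. So 4^{8} ≡ 5 (mod 19)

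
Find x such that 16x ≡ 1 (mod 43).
Since 43 is prime, by Fermat 16^(-1) ≡ 16^{41} ≡ 35 (mod 43). Verify: 16 × 35 = 560 ≡ 1 (mod 43)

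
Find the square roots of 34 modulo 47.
The square roots of 34 mod 47 are 9 and 38. Verify: 9² = 81 ≡ 34 mod 47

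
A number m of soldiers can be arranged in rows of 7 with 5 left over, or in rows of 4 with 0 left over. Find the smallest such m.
M = 7 × 4 = 28. M₁ = 4, y₁ ≡ 2 (mod 7). M₂ = 7, y₂ ≡ 3 (mod 4). m = 5×4×2 + 0×7×3 ≡ 12 (mod 28)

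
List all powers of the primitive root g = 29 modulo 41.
29^1, 29^2, ..., 29^{40} mod 41: [29, 21, 35, 31, 38, 36, 19, 18, 30, 9, 15, 25, 28, 33, 14, 37, 7, 39, 24, 40, 12, 20, 6, 10, 3, 5, 22, 23, 11, 32, 26, 16, 13, 8, 27, 4, 34, 2, 17, 1]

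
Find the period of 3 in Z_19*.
Powers of 3 mod 19: 3^1≡3, 3^2≡9, 3^3≡8, 3^4≡5, 3^5≡15, 3^6≡7, 3^7≡2, 3^8≡6, 3^9≡18, 3^10≡16, 3^11≡10, 3^12≡11, 3^13≡14, 3^14≡4, 3^15≡12, 3^16≡17, 3^17≡13, 3^18≡1. ord_19(3) = 18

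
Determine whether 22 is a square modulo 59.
By Euler's criterion: 22^{29} ≡ 1 mod 59. Since this equals 1, 22 is a QR.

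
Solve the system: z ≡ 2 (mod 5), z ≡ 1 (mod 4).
M = 5 × 4 = 20. M₁ = 4, y₁ ≡ 4 (mod 5). M₂ = 5, y₂ ≡ 1 (mod 4). z = 2×4×4 + 1×5×1 ≡ 17 (mod 20)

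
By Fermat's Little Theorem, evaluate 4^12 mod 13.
By Fermat's Little Theorem, 4^{12} ≡ 1 (mod 13) since 13 is prime and gcd(4, 13) = 1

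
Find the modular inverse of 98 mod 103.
Since 103 is prime, by Fermat 98^(-1) ≡ 98^{101} ≡ 41 (mod 103). Verify: 98 × 41 = 4018 ≡ 1 (mod 103)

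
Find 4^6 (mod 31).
By repeated squaring (mod 31): 4^{1}≡4, 4^{2}≡16, 4^{4}≡8. Then 4^{6} = 4^{4+2} ≡ 8 × 16 ≡ 4 (mod 31)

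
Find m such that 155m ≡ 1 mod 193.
Since 193 is prime, by Fermat 155^(-1) ≡ 155^{191} ≡ 66 mod 193. Verify: 155 × 66 = 10230 ≡ 1 mod 193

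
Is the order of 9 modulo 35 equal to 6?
Powers of 9 mod 35: 9^1≡9, 9^2≡11, 9^3≡29, 9^4≡16, 9^5≡4, 9^6≡1. First k with 9^k≡1 is k=6. Yes, ord_35(9) = 6.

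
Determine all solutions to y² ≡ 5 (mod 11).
The square roots of 5 mod 11 are 4 and 7. Verify: 4² = 16 ≡ 5 (mod 11)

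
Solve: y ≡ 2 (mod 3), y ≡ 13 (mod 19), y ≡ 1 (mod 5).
M = 3 × 19 × 5 = 285. M₁ = 95, y₁ ≡ 2 (mod 3). M₂ = 15, y₂ ≡ 14 (mod 19). M₃ = 57, y₃ ≡ 3 (mod 5). y = 2×95×2 + 13×15×14 + 1×57×3 ≡ 146 (mod 285)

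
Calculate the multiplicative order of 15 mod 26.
Powers of 15 mod 26: 15^1≡15, 15^2≡17, 15^3≡21, 15^4≡3, 15^5≡19, 15^6≡25, 15^7≡11, 15^8≡9, 15^9≡5, 15^10≡23, 15^11≡7, 15^12≡1. ord_26(15) = 12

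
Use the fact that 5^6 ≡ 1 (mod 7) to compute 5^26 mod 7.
By Fermat: 5^{6} ≡ 1 (mod 7). 26 = 4×6 + 2. So 5^{26} ≡ 5^{2} ≡ 4 (mod 7)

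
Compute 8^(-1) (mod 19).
Since 19 is prime, by Fermat 8^(-1) ≡ 8^{17} ≡ 12 (mod 19). Verify: 8 × 12 = 96 ≡ 1 (mod 19)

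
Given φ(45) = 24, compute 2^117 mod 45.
By Euler: 2^{24} ≡ 1 mod 45 since gcd(2, 45) = 1. 117 = 4×24 + 21. So 2^{117} ≡ 2^{21} ≡ 17 mod 45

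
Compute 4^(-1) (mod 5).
Since 5 is prime, by Fermat 4^(-1) ≡ 4^{3} ≡ 4 (mod 5). Verify: 4 × 4 = 16 ≡ 1 (mod 5)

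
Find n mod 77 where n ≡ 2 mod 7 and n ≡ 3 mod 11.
M = 7 × 11 = 77. M₁ = 11, y₁ ≡ 2 mod 7. M₂ = 7, y₂ ≡ 8 mod 11. n = 2×11×2 + 3×7×8 ≡ 58 mod 77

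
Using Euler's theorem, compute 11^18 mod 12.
By Euler: 11^{4} ≡ 1 mod 12 since gcd(11, 12) = 1. 18 = 4×4 + 2. So 11^{18} ≡ 11^{2} ≡ 1 mod 12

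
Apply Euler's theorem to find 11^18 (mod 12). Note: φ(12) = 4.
By Euler: 11^{4} ≡ 1 (mod 12) since gcd(11, 12) = 1. 18 = 4×4 + 2. So 11^{18} ≡ 11^{2} ≡ 1 (mod 12)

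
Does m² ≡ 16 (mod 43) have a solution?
By Euler's criterion: 16^{21} ≡ 1 (mod 43). Since this equals 1, 16 is a QR.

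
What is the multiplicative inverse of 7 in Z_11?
Since 11 is prime, by Fermat 7^(-1) ≡ 7^{9} ≡ 8 mod 11. Verify: 7 × 8 = 56 ≡ 1 mod 11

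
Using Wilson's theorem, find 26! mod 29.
(28)! = (26)! × (27) × (28) ≡ -1 (mod 29). So (26)! ≡ -1 × [(28)(27)]^(-1) ≡ 14 (mod 29)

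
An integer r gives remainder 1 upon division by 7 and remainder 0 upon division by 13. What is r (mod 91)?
M = 7 × 13 = 91. M₁ = 13, y₁ ≡ 6 (mod 7). M₂ = 7, y₂ ≡ 2 (mod 13). r = 1×13×6 + 0×7×2 ≡ 78 (mod 91)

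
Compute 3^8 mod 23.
By repeated squaring mod 23: 3^{1}≡3, 3^{2}≡9, 3^{4}≡12, 3^{8}≡6. So 3^{8} ≡ 6 mod 23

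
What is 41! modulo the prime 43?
(42)! = (41)! × (42) ≡ -1 mod 43. So (41)! ≡ -1 × (42)^(-1) ≡ (-1)×(-1) = 1 mod 43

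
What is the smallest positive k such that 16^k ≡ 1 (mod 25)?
Powers of 16 mod 25: 16^1≡16, 16^2≡6, 16^3≡21, 16^4≡11, 16^5≡1. Order = 5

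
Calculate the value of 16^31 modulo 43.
By repeated squaring (mod 43): 16^{1}≡16, 16^{2}≡41, 16^{4}≡4, 16^{8}≡16, 16^{16}≡41. Then 16^{31} = 16^{16+8+4+2+1} ≡ 41 × 16 × 4 × 41 × 16 ≡ 11 (mod 43)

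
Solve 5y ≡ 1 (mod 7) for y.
Since 7 is prime, by Fermat 5^(-1) ≡ 5^{5} ≡ 3 (mod 7). Verify: 5 × 3 = 15 ≡ 1 (mod 7)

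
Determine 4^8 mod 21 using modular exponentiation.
By repeated squaring (mod 21): 4^{1}≡4, 4^{2}≡16, 4^{4}≡4, 4^{8}≡16. So 4^{8} ≡ 16 (mod 21)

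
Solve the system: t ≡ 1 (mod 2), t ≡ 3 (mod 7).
M = 2 × 7 = 14. M₁ = 7, y₁ ≡ 1 (mod 2). M₂ = 2, y₂ ≡ 4 (mod 7). t = 1×7×1 + 3×2×4 ≡ 3 (mod 14)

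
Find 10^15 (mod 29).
By repeated squaring (mod 29): 10^{1}≡10, 10^{2}≡13, 10^{4}≡24, 10^{8}≡25. Then 10^{15} = 10^{8+4+2+1} ≡ 25 × 24 × 13 × 10 ≡ 19 (mod 29)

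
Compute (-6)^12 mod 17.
By repeated squaring (mod 17): (-6)^{1}≡11, (-6)^{2}≡2, (-6)^{4}≡4, (-6)^{8}≡16. Then (-6)^{12} = (-6)^{8+4} ≡ 16 × 4 ≡ 13 (mod 17)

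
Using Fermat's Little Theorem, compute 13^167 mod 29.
By Fermat: 13^{28} ≡ 1 mod 29. 167 = 5×28 + 27. So 13^{167} ≡ 13^{27} ≡ 9 mod 29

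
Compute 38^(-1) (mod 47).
Since 47 is prime, by Fermat 38^(-1) ≡ 38^{45} ≡ 26 (mod 47). Verify: 38 × 26 = 988 ≡ 1 (mod 47)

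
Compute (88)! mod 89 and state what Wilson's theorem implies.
(88)! mod 89 = 88. Since this equals -1 mod 89, Wilson confirms 89 is prime.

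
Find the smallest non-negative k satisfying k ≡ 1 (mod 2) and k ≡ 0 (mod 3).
M = 2 × 3 = 6. M₁ = 3, y₁ ≡ 1 (mod 2). M₂ = 2, y₂ ≡ 2 (mod 3). k = 1×3×1 + 0×2×2 ≡ 3 (mod 6)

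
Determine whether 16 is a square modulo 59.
By Euler's criterion: 16^{29} ≡ 1 mod 59. Since this equals 1, 16 is a QR.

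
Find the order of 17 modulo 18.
Powers of 17 mod 18: 17^1≡17, 17^2≡1. ord_18(17) = 2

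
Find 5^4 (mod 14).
5^{4} = 625 ≡ 9 (mod 14)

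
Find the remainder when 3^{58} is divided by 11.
By Fermat: 3^{10} ≡ 1 mod 11. 58 = 5×10 + 8. So 3^{58} ≡ 3^{8} ≡ 5 mod 11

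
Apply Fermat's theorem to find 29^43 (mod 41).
By Fermat: 29^{40} ≡ 1 (mod 41). So 29^{43} = 29^{40} · 29^{3} ≡ 29^{3} ≡ 35 (mod 41)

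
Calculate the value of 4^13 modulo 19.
By repeated squaring mod 19: 4^{1}≡4, 4^{2}≡16, 4^{4}≡9, 4^{8}≡5. Then 4^{13} = 4^{8+4+1} ≡ 5 × 9 × 4 ≡ 9 mod 19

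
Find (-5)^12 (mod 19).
By repeated squaring (mod 19): (-5)^{1}≡14, (-5)^{2}≡6, (-5)^{4}≡17, (-5)^{8}≡4. Then (-5)^{12} = (-5)^{8+4} ≡ 4 × 17 ≡ 11 (mod 19)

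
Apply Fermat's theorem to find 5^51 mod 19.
By Fermat: 5^{18} ≡ 1 mod 19. 51 = 2×18 + 15. So 5^{51} ≡ 5^{15} ≡ 7 mod 19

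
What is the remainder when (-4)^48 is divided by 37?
Using Fermat: (-4)^{36} ≡ 1 (mod 37). 48 ≡ 12 (mod 36). So (-4)^{48} ≡ (-4)^{12} ≡ 10 (mod 37)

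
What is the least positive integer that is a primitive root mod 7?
g = 3. For each prime q|6: 3^{3}≡6, 3^{2}≡2, none ≡ 1, so ord_7(3) = 6 and 3 is a primitive root.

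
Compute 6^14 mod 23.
By repeated squaring (mod 23): 6^{1}≡6, 6^{2}≡13, 6^{4}≡8, 6^{8}≡18. Then 6^{14} = 6^{8+4+2} ≡ 18 × 8 × 13 ≡ 9 (mod 23)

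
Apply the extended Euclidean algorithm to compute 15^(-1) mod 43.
Extended GCD: 15(-20) + 43(7) = 1. So 15^(-1) ≡ -20 ≡ 23 (mod 43). Verify: 15 × 23 = 345 ≡ 1 (mod 43)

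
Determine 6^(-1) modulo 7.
Since 7 is prime, by Fermat 6^(-1) ≡ 6^{5} ≡ 6 (mod 7). Verify: 6 × 6 = 36 ≡ 1 (mod 7)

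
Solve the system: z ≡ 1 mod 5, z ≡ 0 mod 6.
M = 5 × 6 = 30. M₁ = 6, y₁ ≡ 1 mod 5. M₂ = 5, y₂ ≡ 5 mod 6. z = 1×6×1 + 0×5×5 ≡ 6 mod 30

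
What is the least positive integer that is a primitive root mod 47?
g = 5. Powers: [5, 25, 31, 14, 23, 21, 11, 8, 40, 12, ...] generates all 46 non-zero residues.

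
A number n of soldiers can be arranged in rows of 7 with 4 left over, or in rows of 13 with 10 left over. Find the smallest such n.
M = 7 × 13 = 91. M₁ = 13, y₁ ≡ 6 mod 7. M₂ = 7, y₂ ≡ 2 mod 13. n = 4×13×6 + 10×7×2 ≡ 88 mod 91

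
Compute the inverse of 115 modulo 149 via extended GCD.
Extended GCD: 115(-57) + 149(44) = 1. So 115^(-1) ≡ -57 ≡ 92 (mod 149). Verify: 115 × 92 = 10580 ≡ 1 (mod 149)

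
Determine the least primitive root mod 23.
g = 5. For each prime q|22: 5^{11}≡22, 5^{2}≡2, none ≡ 1, so ord_23(5) = 22 and 5 is a primitive root.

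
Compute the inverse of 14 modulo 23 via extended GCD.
Extended GCD: 14(5) + 23(-3) = 1. So 14^(-1) ≡ 5 (mod 23). Verify: 14 × 5 = 70 ≡ 1 (mod 23)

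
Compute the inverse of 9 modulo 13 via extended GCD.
Extended GCD: 9(3) + 13(-2) = 1. So 9^(-1) ≡ 3 (mod 13). Verify: 9 × 3 = 27 ≡ 1 (mod 13)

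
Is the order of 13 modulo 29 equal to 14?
Powers of 13 mod 29: 13^1≡13, 13^2≡24, 13^3≡22, 13^4≡25, 13^5≡6, 13^6≡20, 13^7≡28, 13^8≡16, 13^9≡5, 13^10≡7, 13^11≡4, 13^12≡23, 13^13≡9, 13^14≡1. First k with 13^k≡1 is k=14. Yes, ord_29(13) = 14.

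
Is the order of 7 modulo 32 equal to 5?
Powers of 7 mod 32: 7^1≡7, 7^2≡17, 7^3≡23, 7^4≡1. Already 7^4≡1, so the order is 4 < 5. No, the actual order is 4.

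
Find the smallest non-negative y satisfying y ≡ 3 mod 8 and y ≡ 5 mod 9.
M = 8 × 9 = 72. M₁ = 9, y₁ ≡ 1 mod 8. M₂ = 8, y₂ ≡ 8 mod 9. y = 3×9×1 + 5×8×8 ≡ 59 mod 72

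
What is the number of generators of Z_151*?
A prime p has φ(p-1) primitive roots; here φ(150) = 40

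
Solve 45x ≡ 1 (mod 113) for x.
Since 113 is prime, by Fermat 45^(-1) ≡ 45^{111} ≡ 108 (mod 113). Verify: 45 × 108 = 4860 ≡ 1 (mod 113)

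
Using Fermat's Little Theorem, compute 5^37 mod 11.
By Fermat: 5^{10} ≡ 1 mod 11. 37 = 3×10 + 7. So 5^{37} ≡ 5^{7} ≡ 3 mod 11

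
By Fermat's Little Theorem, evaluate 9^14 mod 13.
By Fermat: 9^{12} ≡ 1 (mod 13). So 9^{14} = 9^{12} · 9^{2} ≡ 9^{2} ≡ 3 (mod 13)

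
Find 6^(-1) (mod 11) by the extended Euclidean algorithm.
Extended GCD: 6(2) + 11(-1) = 1. So 6^(-1) ≡ 2 (mod 11). Verify: 6 × 2 = 12 ≡ 1 (mod 11)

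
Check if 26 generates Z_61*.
ord_61(26) divides 60. For each prime q|60: 26^{30}≡60, 26^{20}≡13, 26^{12}≡9, none ≡ 1. So 26 has order 60 and is a primitive root mod 61.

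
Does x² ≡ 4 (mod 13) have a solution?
By Euler's criterion: 4^{6} ≡ 1 (mod 13). Since this equals 1, 4 is a QR.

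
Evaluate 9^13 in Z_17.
By repeated squaring mod 17: 9^{1}≡9, 9^{2}≡13, 9^{4}≡16, 9^{8}≡1. Then 9^{13} = 9^{8+4+1} ≡ 1 × 16 × 9 ≡ 8 mod 17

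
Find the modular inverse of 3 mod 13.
Since 13 is prime, by Fermat 3^(-1) ≡ 3^{11} ≡ 9 (mod 13). Verify: 3 × 9 = 27 ≡ 1 (mod 13)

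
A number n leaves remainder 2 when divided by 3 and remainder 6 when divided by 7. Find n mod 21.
M = 3 × 7 = 21. M₁ = 7, y₁ ≡ 1 mod 3. M₂ = 3, y₂ ≡ 5 mod 7. n = 2×7×1 + 6×3×5 ≡ 20 mod 21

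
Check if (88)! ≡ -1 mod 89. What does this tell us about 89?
(88)! mod 89 = 88. Since this equals -1 mod 89, Wilson confirms 89 is prime.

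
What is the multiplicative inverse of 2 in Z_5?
Since 5 is prime, by Fermat 2^(-1) ≡ 2^{3} ≡ 3 mod 5. Verify: 2 × 3 = 6 ≡ 1 mod 5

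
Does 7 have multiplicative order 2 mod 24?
Powers of 7 mod 24: 7^1≡7, 7^2≡1. First k with 7^k≡1 is k=2. Yes, ord_24(7) = 2.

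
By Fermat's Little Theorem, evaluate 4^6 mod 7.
By Fermat's Little Theorem, 4^{6} ≡ 1 mod 7 since 7 is prime and gcd(4, 7) = 1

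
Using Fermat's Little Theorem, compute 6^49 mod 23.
By Fermat: 6^{22} ≡ 1 (mod 23). 49 = 2×22 + 5. So 6^{49} ≡ 6^{5} ≡ 2 (mod 23)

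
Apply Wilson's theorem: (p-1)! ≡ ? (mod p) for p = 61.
By Wilson's theorem, (60)! ≡ -1 ≡ 60 mod 61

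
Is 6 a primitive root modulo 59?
ord_59(6) divides 58. For each prime q|58: 6^{29}≡58, 6^{2}≡36, none ≡ 1. So 6 has order 58 and is a primitive root mod 59.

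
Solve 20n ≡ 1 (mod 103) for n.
Since 103 is prime, by Fermat 20^(-1) ≡ 20^{101} ≡ 67 (mod 103). Verify: 20 × 67 = 1340 ≡ 1 (mod 103)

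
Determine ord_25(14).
Powers of 14 mod 25: 14^1≡14, 14^2≡21, 14^3≡19, 14^4≡16, 14^5≡24, 14^6≡11, 14^7≡4, 14^8≡6, 14^9≡9, 14^10≡1. ord_25(14) = 10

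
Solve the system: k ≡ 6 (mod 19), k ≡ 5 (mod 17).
M = 19 × 17 = 323. M₁ = 17, y₁ ≡ 9 (mod 19). M₂ = 19, y₂ ≡ 9 (mod 17). k = 6×17×9 + 5×19×9 ≡ 158 (mod 323)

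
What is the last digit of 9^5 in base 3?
By repeated squaring (mod 3): 9^{1}≡0, 9^{2}≡0, 9^{4}≡0. Then 9^{5} = 9^{4+1} ≡ 0 × 0 ≡ 0 (mod 3)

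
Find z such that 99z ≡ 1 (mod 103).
Since 103 is prime, by Fermat 99^(-1) ≡ 99^{101} ≡ 77 (mod 103). Verify: 99 × 77 = 7623 ≡ 1 (mod 103)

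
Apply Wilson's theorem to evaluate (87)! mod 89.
(88)! = (87)! × (88) ≡ -1 mod 89. So (87)! ≡ -1 × (88)^(-1) ≡ (-1)×(-1) = 1 mod 89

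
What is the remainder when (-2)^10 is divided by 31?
By repeated squaring (mod 31): (-2)^{1}≡29, (-2)^{2}≡4, (-2)^{4}≡16, (-2)^{8}≡8. Then (-2)^{10} = (-2)^{8+2} ≡ 8 × 4 ≡ 1 (mod 31)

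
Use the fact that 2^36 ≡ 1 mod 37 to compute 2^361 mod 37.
By Fermat: 2^{36} ≡ 1 mod 37. 361 ≡ 1 mod 36. So 2^{361} ≡ 2^{1} ≡ 2 mod 37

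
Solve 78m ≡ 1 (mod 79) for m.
Since 79 is prime, by Fermat 78^(-1) ≡ 78^{77} ≡ 78 (mod 79). Verify: 78 × 78 = 6084 ≡ 1 (mod 79)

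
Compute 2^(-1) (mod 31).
Since 31 is prime, by Fermat 2^(-1) ≡ 2^{29} ≡ 16 (mod 31). Verify: 2 × 16 = 32 ≡ 1 (mod 31)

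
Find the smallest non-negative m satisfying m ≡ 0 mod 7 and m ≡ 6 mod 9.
M = 7 × 9 = 63. M₁ = 9, y₁ ≡ 4 mod 7. M₂ = 7, y₂ ≡ 4 mod 9. m = 0×9×4 + 6×7×4 ≡ 42 mod 63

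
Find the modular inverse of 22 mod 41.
Since 41 is prime, by Fermat 22^(-1) ≡ 22^{39} ≡ 28 (mod 41). Verify: 22 × 28 = 616 ≡ 1 (mod 41)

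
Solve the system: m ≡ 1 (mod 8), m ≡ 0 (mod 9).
M = 8 × 9 = 72. M₁ = 9, y₁ ≡ 1 (mod 8). M₂ = 8, y₂ ≡ 8 (mod 9). m = 1×9×1 + 0×8×8 ≡ 9 (mod 72)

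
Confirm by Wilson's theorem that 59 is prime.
(58)! mod 59 = 58. Since this equals -1 mod 59, Wilson confirms 59 is prime.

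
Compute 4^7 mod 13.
By repeated squaring mod 13: 4^{1}≡4, 4^{2}≡3, 4^{4}≡9. Then 4^{7} = 4^{4+2+1} ≡ 9 × 3 × 4 ≡ 4 mod 13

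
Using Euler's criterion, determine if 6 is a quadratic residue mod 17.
By Euler's criterion: 6^{8} ≡ 16 mod 17. Since this equals -1 (≡ 16), 6 is not a QR.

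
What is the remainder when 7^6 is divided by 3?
Using Fermat: 7^{2} ≡ 1 mod 3. 6 ≡ 0 mod 2. So 7^{6} ≡ 7^{0} ≡ 1 mod 3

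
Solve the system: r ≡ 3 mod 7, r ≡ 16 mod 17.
M = 7 × 17 = 119. M₁ = 17, y₁ ≡ 5 mod 7. M₂ = 7, y₂ ≡ 5 mod 17. r = 3×17×5 + 16×7×5 ≡ 101 mod 119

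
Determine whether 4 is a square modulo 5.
By Euler's criterion: 4^{2} ≡ 1 (mod 5). Since this equals 1, 4 is a QR.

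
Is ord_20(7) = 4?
Powers of 7 mod 20: 7^1≡7, 7^2≡9, 7^3≡3, 7^4≡1. First k with 7^k≡1 is k=4. Yes, ord_20(7) = 4.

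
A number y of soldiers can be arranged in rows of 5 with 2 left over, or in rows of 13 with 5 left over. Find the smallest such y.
M = 5 × 13 = 65. M₁ = 13, y₁ ≡ 2 mod 5. M₂ = 5, y₂ ≡ 8 mod 13. y = 2×13×2 + 5×5×8 ≡ 57 mod 65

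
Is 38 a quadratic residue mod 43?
By Euler's criterion: 38^{21} ≡ 1 (mod 43). Since this equals 1, 38 is a QR.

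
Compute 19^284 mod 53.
Using Fermat: 19^{52} ≡ 1 (mod 53). 284 ≡ 24 (mod 52). So 19^{284} ≡ 19^{24} ≡ 16 (mod 53)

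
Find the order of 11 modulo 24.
Powers of 11 mod 24: 11^1≡11, 11^2≡1. So the order of 11 is 2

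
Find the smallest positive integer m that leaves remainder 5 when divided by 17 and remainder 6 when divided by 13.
M = 17 × 13 = 221. M₁ = 13, y₁ ≡ 4 (mod 17). M₂ = 17, y₂ ≡ 10 (mod 13). m = 5×13×4 + 6×17×10 ≡ 175 (mod 221)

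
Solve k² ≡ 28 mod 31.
The square roots of 28 mod 31 are 20 and 11. Verify: 20² = 400 ≡ 28 mod 31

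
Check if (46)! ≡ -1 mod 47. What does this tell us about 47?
(46)! mod 47 = 46. Since this equals -1 mod 47, Wilson confirms 47 is prime.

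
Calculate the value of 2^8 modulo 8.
By repeated squaring mod 8: 2^{1}≡2, 2^{2}≡4, 2^{4}≡0, 2^{8}≡0. So 2^{8} ≡ 0 mod 8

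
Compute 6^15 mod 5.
Using Fermat: 6^{4} ≡ 1 mod 5. 15 ≡ 3 mod 4. So 6^{15} ≡ 6^{3} ≡ 1 mod 5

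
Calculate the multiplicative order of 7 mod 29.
Powers of 7 mod 29: 7^1≡7, 7^2≡20, 7^3≡24, 7^4≡23, 7^5≡16, 7^6≡25, 7^7≡1. So the order of 7 is 7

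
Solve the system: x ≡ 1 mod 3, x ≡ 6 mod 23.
M = 3 × 23 = 69. M₁ = 23, y₁ ≡ 2 mod 3. M₂ = 3, y₂ ≡ 8 mod 23. x = 1×23×2 + 6×3×8 ≡ 52 mod 69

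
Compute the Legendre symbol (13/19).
(13/19) = 13^{9} mod 19 = -1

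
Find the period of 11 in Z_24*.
Powers of 11 mod 24: 11^1≡11, 11^2≡1. ord_24(11) = 2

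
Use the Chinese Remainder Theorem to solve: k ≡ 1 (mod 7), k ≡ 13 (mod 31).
M = 7 × 31 = 217. M₁ = 31, y₁ ≡ 5 (mod 7). M₂ = 7, y₂ ≡ 9 (mod 31). k = 1×31×5 + 13×7×9 ≡ 106 (mod 217)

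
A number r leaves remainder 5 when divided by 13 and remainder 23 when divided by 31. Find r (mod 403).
M = 13 × 31 = 403. M₁ = 31, y₁ ≡ 8 (mod 13). M₂ = 13, y₂ ≡ 12 (mod 31). r = 5×31×8 + 23×13×12 ≡ 395 (mod 403)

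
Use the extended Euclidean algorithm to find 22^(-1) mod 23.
Extended GCD: 22(-1) + 23(1) = 1. So 22^(-1) ≡ -1 ≡ 22 mod 23. Verify: 22 × 22 = 484 ≡ 1 mod 23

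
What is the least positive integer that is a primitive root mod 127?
g = 3. Powers: [3, 9, 27, 81, 116, 94, ...] generates all 126 non-zero residues.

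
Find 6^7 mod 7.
Using Fermat: 6^{6} ≡ 1 mod 7. 7 ≡ 1 mod 6. So 6^{7} ≡ 6^{1} ≡ 6 mod 7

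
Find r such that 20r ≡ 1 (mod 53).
Since 53 is prime, by Fermat 20^(-1) ≡ 20^{51} ≡ 8 (mod 53). Verify: 20 × 8 = 160 ≡ 1 (mod 53)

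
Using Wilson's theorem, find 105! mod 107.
(106)! = (105)! × (106) ≡ -1 (mod 107). So (105)! ≡ -1 × (106)^(-1) ≡ (-1)×(-1) = 1 (mod 107)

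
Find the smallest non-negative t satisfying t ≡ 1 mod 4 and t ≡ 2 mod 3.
M = 4 × 3 = 12. M₁ = 3, y₁ ≡ 3 mod 4. M₂ = 4, y₂ ≡ 1 mod 3. t = 1×3×3 + 2×4×1 ≡ 5 mod 12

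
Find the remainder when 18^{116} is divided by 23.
By Fermat: 18^{22} ≡ 1 mod 23. 116 = 5×22 + 6. So 18^{116} ≡ 18^{6} ≡ 8 mod 23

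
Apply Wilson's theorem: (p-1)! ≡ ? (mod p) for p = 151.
By Wilson's theorem, (150)! ≡ -1 ≡ 150 mod 151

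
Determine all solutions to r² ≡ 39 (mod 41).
The square roots of 39 mod 41 are 11 and 30. Verify: 11² = 121 ≡ 39 (mod 41)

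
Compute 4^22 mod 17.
Using Fermat: 4^{16} ≡ 1 mod 17. 22 ≡ 6 mod 16. So 4^{22} ≡ 4^{6} ≡ 16 mod 17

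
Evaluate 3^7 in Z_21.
By repeated squaring mod 21: 3^{1}≡3, 3^{2}≡9, 3^{4}≡18. Then 3^{7} = 3^{4+2+1} ≡ 18 × 9 × 3 ≡ 3 mod 21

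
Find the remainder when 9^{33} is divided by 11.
By Fermat: 9^{10} ≡ 1 mod 11. 33 = 3×10 + 3. So 9^{33} ≡ 9^{3} ≡ 3 mod 11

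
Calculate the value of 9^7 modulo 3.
By repeated squaring mod 3: 9^{1}≡0, 9^{2}≡0, 9^{4}≡0. Then 9^{7} = 9^{4+2+1} ≡ 0 × 0 × 0 ≡ 0 mod 3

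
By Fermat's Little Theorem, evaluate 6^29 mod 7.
By Fermat: 6^{6} ≡ 1 (mod 7). 29 = 4×6 + 5. So 6^{29} ≡ 6^{5} ≡ 6 (mod 7)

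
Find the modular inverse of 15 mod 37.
Since 37 is prime, by Fermat 15^(-1) ≡ 15^{35} ≡ 5 mod 37. Verify: 15 × 5 = 75 ≡ 1 mod 37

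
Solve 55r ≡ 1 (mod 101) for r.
Since 101 is prime, by Fermat 55^(-1) ≡ 55^{99} ≡ 90 (mod 101). Verify: 55 × 90 = 4950 ≡ 1 (mod 101)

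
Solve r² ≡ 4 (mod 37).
The square roots of 4 mod 37 are 35 and 2. Verify: 35² = 1225 ≡ 4 (mod 37)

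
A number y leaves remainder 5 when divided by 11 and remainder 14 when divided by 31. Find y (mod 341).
M = 11 × 31 = 341. M₁ = 31, y₁ ≡ 5 (mod 11). M₂ = 11, y₂ ≡ 17 (mod 31). y = 5×31×5 + 14×11×17 ≡ 324 (mod 341)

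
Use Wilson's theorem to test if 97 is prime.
(96)! mod 97 = 96. Since 96 ≡ -1 (mod 97), 97 is prime.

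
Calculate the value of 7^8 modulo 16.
By repeated squaring (mod 16): 7^{1}≡7, 7^{2}≡1, 7^{4}≡1, 7^{8}≡1. So 7^{8} ≡ 1 (mod 16)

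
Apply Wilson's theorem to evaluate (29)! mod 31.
(30)! = (29)! × (30) ≡ -1 mod 31. So (29)! ≡ -1 × (30)^(-1) ≡ (-1)×(-1) = 1 mod 31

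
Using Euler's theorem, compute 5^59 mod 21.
By Euler: 5^{12} ≡ 1 (mod 21) since gcd(5, 21) = 1. 59 = 4×12 + 11. So 5^{59} ≡ 5^{11} ≡ 17 (mod 21)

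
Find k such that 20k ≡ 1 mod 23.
Since 23 is prime, by Fermat 20^(-1) ≡ 20^{21} ≡ 15 mod 23. Verify: 20 × 15 = 300 ≡ 1 mod 23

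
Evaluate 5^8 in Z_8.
By repeated squaring (mod 8): 5^{1}≡5, 5^{2}≡1, 5^{4}≡1, 5^{8}≡1. So 5^{8} ≡ 1 (mod 8)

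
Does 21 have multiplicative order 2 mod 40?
Powers of 21 mod 40: 21^1≡21, 21^2≡1. First k with 21^k≡1 is k=2. Yes, ord_40(21) = 2.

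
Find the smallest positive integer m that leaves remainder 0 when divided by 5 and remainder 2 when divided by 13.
M = 5 × 13 = 65. M₁ = 13, y₁ ≡ 2 (mod 5). M₂ = 5, y₂ ≡ 8 (mod 13). m = 0×13×2 + 2×5×8 ≡ 15 (mod 65)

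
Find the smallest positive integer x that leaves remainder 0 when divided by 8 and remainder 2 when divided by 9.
M = 8 × 9 = 72. M₁ = 9, y₁ ≡ 1 mod 8. M₂ = 8, y₂ ≡ 8 mod 9. x = 0×9×1 + 2×8×8 ≡ 56 mod 72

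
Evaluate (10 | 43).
(10/43) = 10^{21} mod 43 = 1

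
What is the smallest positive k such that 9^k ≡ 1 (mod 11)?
Powers of 9 mod 11: 9^1≡9, 9^2≡4, 9^3≡3, 9^4≡5, 9^5≡1. So the order of 9 is 5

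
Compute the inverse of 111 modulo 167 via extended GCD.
Extended GCD: 111(-3) + 167(2) = 1. So 111^(-1) ≡ -3 ≡ 164 (mod 167). Verify: 111 × 164 = 18204 ≡ 1 (mod 167)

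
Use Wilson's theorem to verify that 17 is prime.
(16)! mod 17 = 16. Since this equals -1 (mod 17), Wilson confirms 17 is prime.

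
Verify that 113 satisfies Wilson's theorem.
(112)! mod 113 = 112. Since this equals -1 mod 113, Wilson confirms 113 is prime.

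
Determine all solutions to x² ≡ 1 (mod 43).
The square roots of 1 mod 43 are 1 and 42. Verify: 1² = 1 ≡ 1 (mod 43)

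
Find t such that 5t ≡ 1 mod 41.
Since 41 is prime, by Fermat 5^(-1) ≡ 5^{39} ≡ 33 mod 41. Verify: 5 × 33 = 165 ≡ 1 mod 41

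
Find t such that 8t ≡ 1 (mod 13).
Since 13 is prime, by Fermat 8^(-1) ≡ 8^{11} ≡ 5 (mod 13). Verify: 8 × 5 = 40 ≡ 1 (mod 13)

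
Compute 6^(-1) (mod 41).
Since 41 is prime, by Fermat 6^(-1) ≡ 6^{39} ≡ 7 (mod 41). Verify: 6 × 7 = 42 ≡ 1 (mod 41)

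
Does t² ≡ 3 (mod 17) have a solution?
By Euler's criterion: 3^{8} ≡ 16 (mod 17). Since this equals -1 (≡ 16), 3 is not a QR.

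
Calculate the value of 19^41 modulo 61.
By repeated squaring (mod 61): 19^{1}≡19, 19^{2}≡56, 19^{4}≡25, 19^{8}≡15, 19^{16}≡42, 19^{32}≡56. Then 19^{41} = 19^{32+8+1} ≡ 56 × 15 × 19 ≡ 39 (mod 61)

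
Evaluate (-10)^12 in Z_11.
Using Fermat: (-10)^{10} ≡ 1 mod 11. 12 ≡ 2 mod 10. So (-10)^{12} ≡ (-10)^{2} ≡ 1 mod 11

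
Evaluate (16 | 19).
(16/19) = 16^{9} mod 19 = 1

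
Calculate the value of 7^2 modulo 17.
7^{2} = 49 ≡ 15 mod 17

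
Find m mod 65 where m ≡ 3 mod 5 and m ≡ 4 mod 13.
M = 5 × 13 = 65. M₁ = 13, y₁ ≡ 2 mod 5. M₂ = 5, y₂ ≡ 8 mod 13. m = 3×13×2 + 4×5×8 ≡ 43 mod 65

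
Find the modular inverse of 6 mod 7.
Since 7 is prime, by Fermat 6^(-1) ≡ 6^{5} ≡ 6 mod 7. Verify: 6 × 6 = 36 ≡ 1 mod 7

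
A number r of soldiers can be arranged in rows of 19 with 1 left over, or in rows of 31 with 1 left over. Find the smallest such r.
M = 19 × 31 = 589. M₁ = 31, y₁ ≡ 8 mod 19. M₂ = 19, y₂ ≡ 18 mod 31. r = 1×31×8 + 1×19×18 ≡ 1 mod 589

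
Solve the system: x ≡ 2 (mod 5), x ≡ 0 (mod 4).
M = 5 × 4 = 20. M₁ = 4, y₁ ≡ 4 (mod 5). M₂ = 5, y₂ ≡ 1 (mod 4). x = 2×4×4 + 0×5×1 ≡ 12 (mod 20)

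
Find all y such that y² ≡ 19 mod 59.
The square roots of 19 mod 59 are 45 and 14. Verify: 45² = 2025 ≡ 19 mod 59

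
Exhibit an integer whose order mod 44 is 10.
17 has order 10 mod 44 since 17^{10} ≡ 1 (mod 44) and no smaller power works.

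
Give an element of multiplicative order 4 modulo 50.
7 has order 4 mod 50 since 7^{4} ≡ 1 (mod 50) and no smaller power works.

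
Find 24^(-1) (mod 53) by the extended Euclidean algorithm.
Extended GCD: 24(-11) + 53(5) = 1. So 24^(-1) ≡ -11 ≡ 42 (mod 53). Verify: 24 × 42 = 1008 ≡ 1 (mod 53)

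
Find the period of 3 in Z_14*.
Powers of 3 mod 14: 3^1≡3, 3^2≡9, 3^3≡13, 3^4≡11, 3^5≡5, 3^6≡1. ord_14(3) = 6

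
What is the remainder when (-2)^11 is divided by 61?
By repeated squaring (mod 61): (-2)^{1}≡59, (-2)^{2}≡4, (-2)^{4}≡16, (-2)^{8}≡12. Then (-2)^{11} = (-2)^{8+2+1} ≡ 12 × 4 × 59 ≡ 26 (mod 61)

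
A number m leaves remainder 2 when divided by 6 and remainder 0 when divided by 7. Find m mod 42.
M = 6 × 7 = 42. M₁ = 7, y₁ ≡ 1 mod 6. M₂ = 6, y₂ ≡ 6 mod 7. m = 2×7×1 + 0×6×6 ≡ 14 mod 42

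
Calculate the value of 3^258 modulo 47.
Using Fermat: 3^{46} ≡ 1 mod 47. 258 ≡ 28 mod 46. So 3^{258} ≡ 3^{28} ≡ 8 mod 47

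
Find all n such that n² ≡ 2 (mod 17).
The square roots of 2 mod 17 are 6 and 11. Verify: 6² = 36 ≡ 2 (mod 17)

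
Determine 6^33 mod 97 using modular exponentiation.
By repeated squaring mod 97: 6^{1}≡6, 6^{2}≡36, 6^{4}≡35, 6^{8}≡61, 6^{16}≡35, 6^{32}≡61. Then 6^{33} = 6^{32+1} ≡ 61 × 6 ≡ 75 mod 97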